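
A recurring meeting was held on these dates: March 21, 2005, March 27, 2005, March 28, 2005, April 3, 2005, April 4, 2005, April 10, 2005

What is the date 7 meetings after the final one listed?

May 2, 2005

The gap pattern 6, 1, 6, 1, 6 repeats every 2 events.
These are the Mondays and Sundays of each week.
The following Monday is April 11, 2005.
Next Sunday: April 17, 2005.
Next Monday: April 18, 2005.
Next Sunday: April 24, 2005.
Next Monday: April 25, 2005.
The following Sunday is May 1, 2005.
Next Monday: May 2, 2005.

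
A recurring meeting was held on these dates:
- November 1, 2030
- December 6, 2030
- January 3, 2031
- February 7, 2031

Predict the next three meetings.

March 7, 2031; April 4, 2031; May 2, 2031

Gaps: 35, 28, 35 days — a mix of 28 and 35. Every date is a Friday.
Each is the 1st Friday of its month.
March 2031 — 1st Friday is March 7, 2031.
April 2031 — 1st Friday is April 4, 2031.
May 2031 — 1st Friday is May 2, 2031.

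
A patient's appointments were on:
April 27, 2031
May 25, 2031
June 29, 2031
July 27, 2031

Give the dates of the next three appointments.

August 31, 2031; September 28, 2031; October 26, 2031

All Sundays; the gaps (28, 35, 28) vary with month length.
This is the last Sunday of each month.
August 2031 ends with Sunday August 31, 2031.
September 2031 ends with Sunday September 28, 2031.
October 2031 ends with Sunday October 26, 2031.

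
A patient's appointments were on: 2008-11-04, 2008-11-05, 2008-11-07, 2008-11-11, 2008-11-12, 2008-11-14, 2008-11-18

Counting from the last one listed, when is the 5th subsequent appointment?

2008-11-28

The gap pattern 1, 2, 4, 1, 2, 4 repeats every 3 events.
These are the Tuesdays, Wednesdays and Fridays of each week.
The following Wednesday is 2008-11-19.
The following Friday is 2008-11-21.
The following Tuesday is 2008-11-25.
Next Wednesday: 2008-11-26.
The following Friday is 2008-11-28.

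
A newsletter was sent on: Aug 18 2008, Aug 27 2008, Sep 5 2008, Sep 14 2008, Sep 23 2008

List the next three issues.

Every event comes 9 days after the last (9, 9, 9, 9).
Sep 23 2008 + 9 days = Oct 2 2008.
Oct 2 2008 + 9 days = Oct 11 2008.
Oct 11 2008 + 9 days = Oct 20 2008.

Oct 2 2008, Oct 11 2008, Oct 20 2008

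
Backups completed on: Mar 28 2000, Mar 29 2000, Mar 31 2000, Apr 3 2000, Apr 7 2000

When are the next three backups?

Apr 12 2000, Apr 18 2000, Apr 25 2000

Intervals are 1, 2, 3, 4 days — an arithmetic progression with common difference 1.
Next gap: 5 days. Apr 7 2000 + 5 days = Apr 12 2000.
Next gap: 6 days. Apr 12 2000 + 6 days = Apr 18 2000.
Next gap: 7 days. Apr 18 2000 + 7 days = Apr 25 2000.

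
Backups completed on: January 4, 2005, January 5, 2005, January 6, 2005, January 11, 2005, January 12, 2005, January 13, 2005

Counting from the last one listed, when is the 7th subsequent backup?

February 1, 2005

Gaps: 1, 1, 5, 1, 1 days — not constant, but cyclic with period 3.
The events fall on every Tuesday, Wednesday and Thursday.
Next Tuesday: January 18, 2005.
Next Wednesday: January 19, 2005.
Next Thursday: January 20, 2005.
The following Tuesday is January 25, 2005.
Next Wednesday: January 26, 2005.
The following Thursday is January 27, 2005.
Next Tuesday: February 1, 2005.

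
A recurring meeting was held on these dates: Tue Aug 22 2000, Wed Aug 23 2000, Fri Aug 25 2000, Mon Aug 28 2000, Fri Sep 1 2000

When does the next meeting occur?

Wed Sep 6 2000

Intervals are 1, 2, 3, 4 days — an arithmetic progression with common difference 1.
Next gap: 5 days. Fri Sep 1 2000 + 5 days = Wed Sep 6 2000.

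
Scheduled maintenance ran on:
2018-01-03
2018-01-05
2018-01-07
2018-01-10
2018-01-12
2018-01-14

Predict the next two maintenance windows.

2018-01-17, 2018-01-19

Gaps: 2, 2, 3, 2, 2 days — not constant, but cyclic with period 3.
The events fall on every Wednesday, Friday and Sunday.
The following Wednesday is 2018-01-17.
The following Friday is 2018-01-19.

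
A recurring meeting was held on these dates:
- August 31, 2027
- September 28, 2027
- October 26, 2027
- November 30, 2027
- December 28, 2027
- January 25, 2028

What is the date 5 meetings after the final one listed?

Every date is a Tuesday; gaps 28, 28, 35, 28, 28 days.
Each is the last Tuesday of its month (at least one falls on the 29th or later, ruling out '4th Tuesday').
Last Tuesday of February 2028: February 29, 2028.
March 2028 ends with Tuesday March 28, 2028.
April 2028 ends with Tuesday April 25, 2028.
May 2028 ends with Tuesday May 30, 2028.
June 2028 ends with Tuesday June 27, 2028.

June 27, 2028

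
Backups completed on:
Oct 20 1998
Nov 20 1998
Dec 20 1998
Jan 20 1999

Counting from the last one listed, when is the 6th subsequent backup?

Jul 20 1999

Gaps: 31, 30, 31 days — not constant. Every event is on the 20th of the month.
Pattern: the 20th of each month.
February 1999: Feb 20 1999.
Next: March 1999 → Mar 20 1999.
April 1999: Apr 20 1999.
Next: May 1999 → May 20 1999.
June 1999: Jun 20 1999.
Next: July 1999 → Jul 20 1999.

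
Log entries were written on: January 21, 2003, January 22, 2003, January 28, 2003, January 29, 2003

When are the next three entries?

Gaps: 1, 6, 1 days — not constant, but cyclic with period 2.
The events fall on every Tuesday and Wednesday.
The following Tuesday is February 4, 2003.
The following Wednesday is February 5, 2003.
Next Tuesday: February 11, 2003.

February 4, 2003; February 5, 2003; February 11, 2003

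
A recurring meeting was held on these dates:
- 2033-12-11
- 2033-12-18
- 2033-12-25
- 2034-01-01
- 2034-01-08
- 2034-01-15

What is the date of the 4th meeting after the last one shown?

The spacing is 7, 7, 7, 7, 7 days — always 7 days.
2034-01-15 + 7 days = 2034-01-22.
2034-01-22 + 7 days = 2034-01-29.
2034-01-29 + 7 days = 2034-02-05.
2034-02-05 + 7 days = 2034-02-12.

2034-02-12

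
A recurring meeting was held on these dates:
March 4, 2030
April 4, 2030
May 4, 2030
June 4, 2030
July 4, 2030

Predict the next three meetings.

August 4, 2030; September 4, 2030; October 4, 2030

Each date is the 4th; the gaps (31, 30, 31, 30) track the month lengths.
The rule is the 4th of each month.
August 2030: August 4, 2030.
September 2030: September 4, 2030.
Next: October 2030 → October 4, 2030.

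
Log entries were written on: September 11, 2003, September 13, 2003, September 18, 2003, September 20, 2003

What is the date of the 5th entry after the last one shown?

October 9, 2003

The gap pattern 2, 5, 2 repeats every 2 events.
These are the Thursdays and Saturdays of each week.
The following Thursday is September 25, 2003.
Next Saturday: September 27, 2003.
Next Thursday: October 2, 2003.
Next Saturday: October 4, 2003.
Next Thursday: October 9, 2003.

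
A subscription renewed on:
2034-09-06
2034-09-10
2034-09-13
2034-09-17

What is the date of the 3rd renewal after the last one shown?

2034-09-27

Gaps: 4, 3, 4 days — not constant, but cyclic with period 2.
The events fall on every Wednesday and Sunday.
Next Wednesday: 2034-09-20.
Next Sunday: 2034-09-24.
The following Wednesday is 2034-09-27.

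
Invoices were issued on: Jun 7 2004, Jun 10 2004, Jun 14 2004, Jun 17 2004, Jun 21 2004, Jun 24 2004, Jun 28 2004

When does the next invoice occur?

Jul 1 2004

Every event lands on a Monday or Thursday (gaps cycle 3, 4, 3, 4, 3, 4).
So the schedule is: every Monday and Thursday.
Next Thursday: Jul 1 2004.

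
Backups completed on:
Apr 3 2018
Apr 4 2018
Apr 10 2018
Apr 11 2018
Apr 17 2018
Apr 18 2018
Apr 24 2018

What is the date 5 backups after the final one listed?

May 9 2018

Gaps: 1, 6, 1, 6, 1, 6 days — not constant, but cyclic with period 2.
The events fall on every Tuesday and Wednesday.
Next Wednesday: Apr 25 2018.
Next Tuesday: May 1 2018.
The following Wednesday is May 2 2018.
Next Tuesday: May 8 2018.
Next Wednesday: May 9 2018.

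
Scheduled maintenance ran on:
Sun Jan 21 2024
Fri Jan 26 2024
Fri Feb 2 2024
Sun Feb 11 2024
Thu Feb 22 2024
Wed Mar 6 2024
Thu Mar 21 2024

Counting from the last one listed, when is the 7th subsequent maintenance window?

Intervals are 5, 7, 9, 11, 13, 15 days — an arithmetic progression with common difference 2.
Next gap: 17 days. Thu Mar 21 2024 + 17 days = Sun Apr 7 2024.
Next gap: 19 days. Sun Apr 7 2024 + 19 days = Fri Apr 26 2024.
Next gap: 21 days. Fri Apr 26 2024 + 21 days = Fri May 17 2024.
Next gap: 23 days. Fri May 17 2024 + 23 days = Sun Jun 9 2024.
Next gap: 25 days. Sun Jun 9 2024 + 25 days = Thu Jul 4 2024.
Next gap: 27 days. Thu Jul 4 2024 + 27 days = Wed Jul 31 2024.
Next gap: 29 days. Wed Jul 31 2024 + 29 days = Thu Aug 29 2024.

Thu Aug 29 2024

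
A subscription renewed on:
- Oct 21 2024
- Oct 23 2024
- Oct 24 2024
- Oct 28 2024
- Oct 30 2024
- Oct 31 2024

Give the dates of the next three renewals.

Nov 4 2024, Nov 6 2024, Nov 7 2024

The gap pattern 2, 1, 4, 2, 1 repeats every 3 events.
These are the Mondays, Wednesdays and Thursdays of each week.
Next Monday: Nov 4 2024.
The following Wednesday is Nov 6 2024.
The following Thursday is Nov 7 2024.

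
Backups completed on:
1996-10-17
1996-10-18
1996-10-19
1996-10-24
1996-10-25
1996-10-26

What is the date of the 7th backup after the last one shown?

1996-11-14

The gap pattern 1, 1, 5, 1, 1 repeats every 3 events.
These are the Thursdays, Fridays and Saturdays of each week.
Next Thursday: 1996-10-31.
Next Friday: 1996-11-01.
The following Saturday is 1996-11-02.
Next Thursday: 1996-11-07.
The following Friday is 1996-11-08.
Next Saturday: 1996-11-09.
The following Thursday is 1996-11-14.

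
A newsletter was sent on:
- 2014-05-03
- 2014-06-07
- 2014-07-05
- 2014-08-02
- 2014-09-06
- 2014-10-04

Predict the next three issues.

2014-11-01, 2014-12-06, 2015-01-03

Gaps: 35, 28, 28, 35, 28 days — a mix of 28 and 35. Every date is a Saturday.
Each is the 1st Saturday of its month.
1st Saturday of November 2014: 2014-11-01.
December 2014 — 1st Saturday is 2014-12-06.
January 2015 — 1st Saturday is 2015-01-03.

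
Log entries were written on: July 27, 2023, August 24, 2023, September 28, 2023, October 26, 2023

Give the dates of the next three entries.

November 23, 2023; December 28, 2023; January 25, 2024

Gaps: 28, 35, 28 days — a mix of 28 and 35. Every date is a Thursday.
Each is the 4th Thursday of its month.
November 2023 — 4th Thursday is November 23, 2023.
4th Thursday of December 2023: December 28, 2023.
January 2024 — 4th Thursday is January 25, 2024.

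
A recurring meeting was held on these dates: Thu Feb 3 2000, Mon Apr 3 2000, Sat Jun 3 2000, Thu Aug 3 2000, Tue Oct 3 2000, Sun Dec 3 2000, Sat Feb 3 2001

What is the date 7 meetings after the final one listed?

Wed Apr 3 2002

Gaps: 60, 61, 61, 61, 61, 62 days — not constant. Every event is on the 3rd of the month.
Pattern: the 3rd of every 2 months.
Next: April 2001 → Tue Apr 3 2001.
June 2001: Sun Jun 3 2001.
Next: August 2001 → Fri Aug 3 2001.
Next: October 2001 → Wed Oct 3 2001.
Next: December 2001 → Mon Dec 3 2001.
February 2002: Sun Feb 3 2002.
Next: April 2002 → Wed Apr 3 2002.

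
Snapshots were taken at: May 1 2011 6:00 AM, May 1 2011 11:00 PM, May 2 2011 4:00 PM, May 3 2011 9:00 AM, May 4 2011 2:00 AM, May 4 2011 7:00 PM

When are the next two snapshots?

May 5 2011 12:00 PM, May 6 2011 5:00 AM

The interval is a steady 17 hours (17, 17, 17, 17, 17).
May 4 2011 7:00 PM + 17 h = May 5 2011 12:00 PM.
May 5 2011 12:00 PM + 17 h = May 6 2011 5:00 AM.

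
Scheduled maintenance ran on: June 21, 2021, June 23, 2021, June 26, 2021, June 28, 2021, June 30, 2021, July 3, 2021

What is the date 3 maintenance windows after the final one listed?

The gap pattern 2, 3, 2, 2, 3 repeats every 3 events.
These are the Mondays, Wednesdays and Saturdays of each week.
Next Monday: July 5, 2021.
Next Wednesday: July 7, 2021.
The following Saturday is July 10, 2021.

July 10, 2021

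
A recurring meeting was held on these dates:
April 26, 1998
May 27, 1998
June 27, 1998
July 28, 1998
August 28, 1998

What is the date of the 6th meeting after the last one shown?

March 2, 1999

Gaps between consecutive events: 31, 31, 31, 31 days — a constant 31-day interval.
August 28, 1998 + 31 days = September 28, 1998.
September 28, 1998 + 31 days = October 29, 1998.
October 29, 1998 + 31 days = November 29, 1998.
November 29, 1998 + 31 days = December 30, 1998.
December 30, 1998 + 31 days = January 30, 1999.
January 30, 1999 + 31 days = March 2, 1999.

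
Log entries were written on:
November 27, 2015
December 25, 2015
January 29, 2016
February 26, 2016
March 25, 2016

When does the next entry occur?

All Fridays; the gaps (28, 35, 28, 28) vary with month length.
This is the last Friday of each month.
April 2016 ends with Friday April 29, 2016.

April 29, 2016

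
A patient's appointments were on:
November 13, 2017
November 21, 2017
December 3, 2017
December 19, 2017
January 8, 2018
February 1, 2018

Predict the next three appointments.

Intervals are 8, 12, 16, 20, 24 days — an arithmetic progression with common difference 4.
Next gap: 28 days. February 1, 2018 + 28 days = March 1, 2018.
Next gap: 32 days. March 1, 2018 + 32 days = April 2, 2018.
Next gap: 36 days. April 2, 2018 + 36 days = May 8, 2018.

March 1, 2018; April 2, 2018; May 8, 2018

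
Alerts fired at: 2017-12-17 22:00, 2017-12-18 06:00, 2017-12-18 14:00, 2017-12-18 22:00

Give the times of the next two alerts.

Gaps: 8, 8, 8 hours — each event is 8 hours after the previous one.
2017-12-18 22:00 + 8 h = 2017-12-19 06:00.
2017-12-19 06:00 + 8 h = 2017-12-19 14:00.

2017-12-19 06:00, 2017-12-19 14:00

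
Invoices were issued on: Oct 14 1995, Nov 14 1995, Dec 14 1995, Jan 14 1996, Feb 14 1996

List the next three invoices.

Gaps: 31, 30, 31, 31 days — not constant. Every event is on the 14th of the month.
Pattern: the 14th of each month.
Next: March 1996 → Mar 14 1996.
April 1996: Apr 14 1996.
Next: May 1996 → May 14 1996.

Mar 14 1996, Apr 14 1996, May 14 1996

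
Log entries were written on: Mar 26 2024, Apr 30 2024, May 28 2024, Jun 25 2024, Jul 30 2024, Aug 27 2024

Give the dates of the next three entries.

Sep 24 2024, Oct 29 2024, Nov 26 2024

These are Tuesdays with 35, 28, 28, 35, 28-day gaps.
Each is the final Tuesday of its month — Apr 30 2024 is past the 28th, so '4th Tuesday' doesn't fit.
September 2024 ends with Tuesday Sep 24 2024.
Last Tuesday of October 2024: Oct 29 2024.
Last Tuesday of November 2024: Nov 26 2024.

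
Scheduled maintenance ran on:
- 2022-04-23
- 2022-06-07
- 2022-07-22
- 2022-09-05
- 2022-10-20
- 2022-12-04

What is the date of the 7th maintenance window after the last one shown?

Every event comes 45 days after the last (45, 45, 45, 45, 45).
2022-12-04 + 45 days = 2023-01-18.
2023-01-18 + 45 days = 2023-03-04.
2023-03-04 + 45 days = 2023-04-18.
2023-04-18 + 45 days = 2023-06-02.
2023-06-02 + 45 days = 2023-07-17.
2023-07-17 + 45 days = 2023-08-31.
2023-08-31 + 45 days = 2023-10-15.

2023-10-15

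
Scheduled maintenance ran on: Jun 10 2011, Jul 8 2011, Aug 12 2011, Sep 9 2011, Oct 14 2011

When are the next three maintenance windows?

Gaps: 28, 35, 28, 35 days — a mix of 28 and 35. Every date is a Friday.
Each is the 2nd Friday of its month.
November 2011 — 2nd Friday is Nov 11 2011.
2nd Friday of December 2011: Dec 9 2011.
2nd Friday of January 2012: Jan 13 2012.

Nov 11 2011, Dec 9 2011, Jan 13 2012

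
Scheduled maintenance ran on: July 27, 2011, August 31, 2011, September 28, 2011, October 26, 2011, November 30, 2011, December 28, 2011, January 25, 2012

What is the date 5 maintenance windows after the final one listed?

June 27, 2012

These are Wednesdays with 35, 28, 28, 35, 28, 28-day gaps.
Each is the final Wednesday of its month — August 31, 2011 is past the 28th, so '4th Wednesday' doesn't fit.
Last Wednesday of February 2012: February 29, 2012.
March 2012 ends with Wednesday March 28, 2012.
Last Wednesday of April 2012: April 25, 2012.
Last Wednesday of May 2012: May 30, 2012.
Last Wednesday of June 2012: June 27, 2012.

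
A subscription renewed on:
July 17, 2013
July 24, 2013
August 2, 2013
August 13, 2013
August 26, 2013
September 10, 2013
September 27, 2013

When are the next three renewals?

October 16, 2013; November 6, 2013; November 29, 2013

Intervals are 7, 9, 11, 13, 15, 17 days — an arithmetic progression with common difference 2.
Next gap: 19 days. September 27, 2013 + 19 days = October 16, 2013.
Next gap: 21 days. October 16, 2013 + 21 days = November 6, 2013.
Next gap: 23 days. November 6, 2013 + 23 days = November 29, 2013.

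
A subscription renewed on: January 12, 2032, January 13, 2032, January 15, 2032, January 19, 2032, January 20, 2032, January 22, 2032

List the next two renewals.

January 26, 2032; January 27, 2032

Every event lands on a Monday or Tuesday or Thursday (gaps cycle 1, 2, 4, 1, 2).
So the schedule is: every Monday, Tuesday and Thursday.
Next Monday: January 26, 2032.
Next Tuesday: January 27, 2032.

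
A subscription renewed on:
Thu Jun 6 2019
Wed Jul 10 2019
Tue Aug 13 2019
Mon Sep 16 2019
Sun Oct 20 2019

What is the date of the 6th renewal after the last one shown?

Mon May 11 2020

Gaps between consecutive events: 34, 34, 34, 34 days — a constant 34-day interval.
Sun Oct 20 2019 + 34 days = Sat Nov 23 2019.
Sat Nov 23 2019 + 34 days = Fri Dec 27 2019.
Fri Dec 27 2019 + 34 days = Thu Jan 30 2020.
Thu Jan 30 2020 + 34 days = Wed Mar 4 2020.
Wed Mar 4 2020 + 34 days = Tue Apr 7 2020.
Tue Apr 7 2020 + 34 days = Mon May 11 2020.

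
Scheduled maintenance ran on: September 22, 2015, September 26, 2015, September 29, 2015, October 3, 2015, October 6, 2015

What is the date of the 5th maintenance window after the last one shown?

Every event lands on a Tuesday or Saturday (gaps cycle 4, 3, 4, 3).
So the schedule is: every Tuesday and Saturday.
Next Saturday: October 10, 2015.
Next Tuesday: October 13, 2015.
Next Saturday: October 17, 2015.
The following Tuesday is October 20, 2015.
Next Saturday: October 24, 2015.

October 24, 2015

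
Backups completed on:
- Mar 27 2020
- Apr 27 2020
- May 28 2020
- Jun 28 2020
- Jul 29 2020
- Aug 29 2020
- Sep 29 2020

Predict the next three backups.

Every event comes 31 days after the last (31, 31, 31, 31, 31, 31).
Sep 29 2020 + 31 days = Oct 30 2020.
Oct 30 2020 + 31 days = Nov 30 2020.
Nov 30 2020 + 31 days = Dec 31 2020.

Oct 30 2020, Nov 30 2020, Dec 31 2020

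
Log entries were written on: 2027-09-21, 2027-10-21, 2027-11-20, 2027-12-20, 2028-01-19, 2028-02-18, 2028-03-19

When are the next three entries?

2028-04-18, 2028-05-18, 2028-06-17

Every event comes 30 days after the last (30, 30, 30, 30, 30, 30).
2028-03-19 + 30 days = 2028-04-18.
2028-04-18 + 30 days = 2028-05-18.
2028-05-18 + 30 days = 2028-06-17.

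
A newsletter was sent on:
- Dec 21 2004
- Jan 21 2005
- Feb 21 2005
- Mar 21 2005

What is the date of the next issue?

The day-of-month is always 21 (31, 31, 28 days between events).
So this recurs on the 21st of each month.
April 2005: Apr 21 2005.

Apr 21 2005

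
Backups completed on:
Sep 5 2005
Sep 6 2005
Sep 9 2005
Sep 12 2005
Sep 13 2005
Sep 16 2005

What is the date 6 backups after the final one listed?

Sep 30 2005

Every event lands on a Monday or Tuesday or Friday (gaps cycle 1, 3, 3, 1, 3).
So the schedule is: every Monday, Tuesday and Friday.
The following Monday is Sep 19 2005.
Next Tuesday: Sep 20 2005.
The following Friday is Sep 23 2005.
Next Monday: Sep 26 2005.
Next Tuesday: Sep 27 2005.
Next Friday: Sep 30 2005.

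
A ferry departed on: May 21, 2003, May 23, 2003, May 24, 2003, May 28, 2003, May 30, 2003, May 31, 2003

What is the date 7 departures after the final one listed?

June 18, 2003

Every event lands on a Wednesday or Friday or Saturday (gaps cycle 2, 1, 4, 2, 1).
So the schedule is: every Wednesday, Friday and Saturday.
Next Wednesday: June 4, 2003.
Next Friday: June 6, 2003.
The following Saturday is June 7, 2003.
The following Wednesday is June 11, 2003.
The following Friday is June 13, 2003.
The following Saturday is June 14, 2003.
Next Wednesday: June 18, 2003.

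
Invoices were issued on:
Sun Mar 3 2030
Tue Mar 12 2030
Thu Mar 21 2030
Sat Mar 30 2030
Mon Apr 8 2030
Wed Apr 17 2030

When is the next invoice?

Fri Apr 26 2030

Gaps between consecutive events: 9, 9, 9, 9, 9 days — a constant 9-day interval.
Wed Apr 17 2030 + 9 days = Fri Apr 26 2030.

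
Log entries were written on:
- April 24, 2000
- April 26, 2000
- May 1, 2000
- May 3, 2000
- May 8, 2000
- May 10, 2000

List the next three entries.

May 15, 2000; May 17, 2000; May 22, 2000

Every event lands on a Monday or Wednesday (gaps cycle 2, 5, 2, 5, 2).
So the schedule is: every Monday and Wednesday.
The following Monday is May 15, 2000.
The following Wednesday is May 17, 2000.
Next Monday: May 22, 2000.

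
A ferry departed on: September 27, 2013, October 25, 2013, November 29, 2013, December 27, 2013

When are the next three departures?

January 31, 2014; February 28, 2014; March 28, 2014

Every date is a Friday; gaps 28, 35, 28 days.
Each is the last Friday of its month (at least one falls on the 29th or later, ruling out '4th Friday').
Last Friday of January 2014: January 31, 2014.
February 2014 ends with Friday February 28, 2014.
Last Friday of March 2014: March 28, 2014.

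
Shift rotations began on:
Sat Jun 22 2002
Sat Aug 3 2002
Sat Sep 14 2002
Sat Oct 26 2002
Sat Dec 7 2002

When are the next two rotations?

Gaps between consecutive events: 42, 42, 42, 42 days — a constant 42-day interval.
Sat Dec 7 2002 + 42 days = Sat Jan 18 2003.
Sat Jan 18 2003 + 42 days = Sat Mar 1 2003.

Sat Jan 18 2003, Sat Mar 1 2003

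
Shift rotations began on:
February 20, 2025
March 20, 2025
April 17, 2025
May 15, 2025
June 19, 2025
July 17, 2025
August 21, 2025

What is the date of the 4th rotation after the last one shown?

December 18, 2025

Gaps: 28, 28, 28, 35, 28, 35 days — a mix of 28 and 35. Every date is a Thursday.
Each is the 3rd Thursday of its month.
3rd Thursday of September 2025: September 18, 2025.
October 2025 — 3rd Thursday is October 16, 2025.
3rd Thursday of November 2025: November 20, 2025.
3rd Thursday of December 2025: December 18, 2025.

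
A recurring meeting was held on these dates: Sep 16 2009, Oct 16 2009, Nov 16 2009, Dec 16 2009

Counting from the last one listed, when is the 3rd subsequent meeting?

Mar 16 2010

Gaps: 30, 31, 30 days — not constant. Every event is on the 16th of the month.
Pattern: the 16th of each month.
Next: January 2010 → Jan 16 2010.
Next: February 2010 → Feb 16 2010.
March 2010: Mar 16 2010.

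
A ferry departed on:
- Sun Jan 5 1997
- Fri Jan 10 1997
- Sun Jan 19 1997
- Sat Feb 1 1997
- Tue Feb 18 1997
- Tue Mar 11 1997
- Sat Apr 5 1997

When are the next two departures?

Intervals are 5, 9, 13, 17, 21, 25 days — an arithmetic progression with common difference 4.
Next gap: 29 days. Sat Apr 5 1997 + 29 days = Sun May 4 1997.
Next gap: 33 days. Sun May 4 1997 + 33 days = Fri Jun 6 1997.

Sun May 4 1997, Fri Jun 6 1997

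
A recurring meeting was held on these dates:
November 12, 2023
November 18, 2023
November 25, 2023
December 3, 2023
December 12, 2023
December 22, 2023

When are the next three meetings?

Intervals are 6, 7, 8, 9, 10 days — an arithmetic progression with common difference 1.
Next gap: 11 days. December 22, 2023 + 11 days = January 2, 2024.
Next gap: 12 days. January 2, 2024 + 12 days = January 14, 2024.
Next gap: 13 days. January 14, 2024 + 13 days = January 27, 2024.

January 2, 2024; January 14, 2024; January 27, 2024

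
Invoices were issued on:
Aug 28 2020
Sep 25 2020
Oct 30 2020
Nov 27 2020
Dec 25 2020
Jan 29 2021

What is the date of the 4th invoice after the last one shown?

May 28 2021

These are Fridays with 28, 35, 28, 28, 35-day gaps.
Each is the final Friday of its month — Oct 30 2020 is past the 28th, so '4th Friday' doesn't fit.
February 2021 ends with Friday Feb 26 2021.
Last Friday of March 2021: Mar 26 2021.
April 2021 ends with Friday Apr 30 2021.
Last Friday of May 2021: May 28 2021.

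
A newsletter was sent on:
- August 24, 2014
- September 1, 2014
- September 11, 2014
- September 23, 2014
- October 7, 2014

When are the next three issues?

Intervals are 8, 10, 12, 14 days — an arithmetic progression with common difference 2.
Next gap: 16 days. October 7, 2014 + 16 days = October 23, 2014.
Next gap: 18 days. October 23, 2014 + 18 days = November 10, 2014.
Next gap: 20 days. November 10, 2014 + 20 days = November 30, 2014.

October 23, 2014; November 10, 2014; November 30, 2014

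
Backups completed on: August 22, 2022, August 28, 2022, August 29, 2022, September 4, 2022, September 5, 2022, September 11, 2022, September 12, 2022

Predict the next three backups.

September 18, 2022; September 19, 2022; September 25, 2022

Gaps: 6, 1, 6, 1, 6, 1 days — not constant, but cyclic with period 2.
The events fall on every Monday and Sunday.
Next Sunday: September 18, 2022.
The following Monday is September 19, 2022.
The following Sunday is September 25, 2022.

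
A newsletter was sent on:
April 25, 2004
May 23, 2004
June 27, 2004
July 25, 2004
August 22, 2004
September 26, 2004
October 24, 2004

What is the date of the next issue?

These are Sundays at 28- or 35-day spacing (28, 35, 28, 28, 35, 28).
The pattern: 4th Sunday of the month.
4th Sunday of November 2004: November 28, 2004.

November 28, 2004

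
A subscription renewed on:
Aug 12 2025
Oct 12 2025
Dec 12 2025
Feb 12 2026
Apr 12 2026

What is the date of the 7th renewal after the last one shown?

Jun 12 2027

Gaps: 61, 61, 62, 59 days — not constant. Every event is on the 12th of the month.
Pattern: the 12th of every 2 months.
June 2026: Jun 12 2026.
August 2026: Aug 12 2026.
Next: October 2026 → Oct 12 2026.
December 2026: Dec 12 2026.
Next: February 2027 → Feb 12 2027.
April 2027: Apr 12 2027.
Next: June 2027 → Jun 12 2027.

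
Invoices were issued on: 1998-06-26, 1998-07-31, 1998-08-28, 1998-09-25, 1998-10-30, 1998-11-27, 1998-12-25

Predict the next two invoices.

All Fridays; the gaps (35, 28, 28, 35, 28, 28) vary with month length.
This is the last Friday of each month.
Last Friday of January 1999: 1999-01-29.
Last Friday of February 1999: 1999-02-26.

1999-01-29, 1999-02-26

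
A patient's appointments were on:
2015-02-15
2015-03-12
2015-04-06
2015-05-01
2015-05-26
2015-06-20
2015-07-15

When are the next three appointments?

The spacing is 25, 25, 25, 25, 25, 25 days — always 25 days.
2015-07-15 + 25 days = 2015-08-09.
2015-08-09 + 25 days = 2015-09-03.
2015-09-03 + 25 days = 2015-09-28.

2015-08-09, 2015-09-03, 2015-09-28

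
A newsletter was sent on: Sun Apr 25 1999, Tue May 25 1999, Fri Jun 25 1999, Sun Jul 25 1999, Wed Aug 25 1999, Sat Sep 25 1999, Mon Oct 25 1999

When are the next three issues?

Thu Nov 25 1999, Sat Dec 25 1999, Tue Jan 25 2000

Gaps: 30, 31, 30, 31, 31, 30 days — not constant. Every event is on the 25th of the month.
Pattern: the 25th of each month.
Next: November 1999 → Thu Nov 25 1999.
Next: December 1999 → Sat Dec 25 1999.
Next: January 2000 → Tue Jan 25 2000.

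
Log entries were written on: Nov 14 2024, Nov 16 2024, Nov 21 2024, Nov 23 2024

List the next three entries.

Nov 28 2024, Nov 30 2024, Dec 5 2024

The gap pattern 2, 5, 2 repeats every 2 events.
These are the Thursdays and Saturdays of each week.
The following Thursday is Nov 28 2024.
The following Saturday is Nov 30 2024.
Next Thursday: Dec 5 2024.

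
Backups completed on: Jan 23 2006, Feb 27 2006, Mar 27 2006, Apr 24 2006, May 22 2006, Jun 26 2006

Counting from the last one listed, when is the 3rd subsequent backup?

All dates are Mondays, 35, 28, 28, 28, 35 days apart.
Specifically, the 4th Monday of each month.
4th Monday of July 2006: Jul 24 2006.
August 2006 — 4th Monday is Aug 28 2006.
September 2006 — 4th Monday is Sep 25 2006.

Sep 25 2006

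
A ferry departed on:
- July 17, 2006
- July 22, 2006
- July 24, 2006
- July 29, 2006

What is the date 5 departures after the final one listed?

August 14, 2006

Every event lands on a Monday or Saturday (gaps cycle 5, 2, 5).
So the schedule is: every Monday and Saturday.
Next Monday: July 31, 2006.
The following Saturday is August 5, 2006.
The following Monday is August 7, 2006.
Next Saturday: August 12, 2006.
Next Monday: August 14, 2006.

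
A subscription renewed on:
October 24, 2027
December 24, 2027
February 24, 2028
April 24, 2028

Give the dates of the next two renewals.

June 24, 2028; August 24, 2028

The day-of-month is always 24 (61, 62, 60 days between events).
So this recurs on the 24th of every 2 months.
June 2028: June 24, 2028.
Next: August 2028 → August 24, 2028.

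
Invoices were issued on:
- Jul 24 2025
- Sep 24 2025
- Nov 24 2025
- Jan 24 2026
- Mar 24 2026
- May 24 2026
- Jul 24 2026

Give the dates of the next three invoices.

Sep 24 2026, Nov 24 2026, Jan 24 2027

The day-of-month is always 24 (62, 61, 61, 59, 61, 61 days between events).
So this recurs on the 24th of every 2 months.
Next: September 2026 → Sep 24 2026.
Next: November 2026 → Nov 24 2026.
January 2027: Jan 24 2027.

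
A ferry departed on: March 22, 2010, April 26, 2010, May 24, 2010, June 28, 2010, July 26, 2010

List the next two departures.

These are Mondays at 28- or 35-day spacing (35, 28, 35, 28).
The pattern: 4th Monday of the month.
4th Monday of August 2010: August 23, 2010.
4th Monday of September 2010: September 27, 2010.

August 23, 2010; September 27, 2010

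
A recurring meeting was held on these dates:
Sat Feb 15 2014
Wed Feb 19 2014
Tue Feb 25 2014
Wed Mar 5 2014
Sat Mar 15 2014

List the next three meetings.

Thu Mar 27 2014, Thu Apr 10 2014, Sat Apr 26 2014

Gaps: 4, 6, 8, 10 days — each gap is 2 larger than the previous one.
Next gap: 12 days. Sat Mar 15 2014 + 12 days = Thu Mar 27 2014.
Next gap: 14 days. Thu Mar 27 2014 + 14 days = Thu Apr 10 2014.
Next gap: 16 days. Thu Apr 10 2014 + 16 days = Sat Apr 26 2014.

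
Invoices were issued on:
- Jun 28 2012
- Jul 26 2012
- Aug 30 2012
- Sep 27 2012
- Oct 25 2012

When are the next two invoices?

Every date is a Thursday; gaps 28, 35, 28, 28 days.
Each is the last Thursday of its month (at least one falls on the 29th or later, ruling out '4th Thursday').
November 2012 ends with Thursday Nov 29 2012.
December 2012 ends with Thursday Dec 27 2012.

Nov 29 2012, Dec 27 2012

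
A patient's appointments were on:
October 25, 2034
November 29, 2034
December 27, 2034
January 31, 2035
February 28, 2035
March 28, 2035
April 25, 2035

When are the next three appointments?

May 30, 2035; June 27, 2035; July 25, 2035

These are Wednesdays with 35, 28, 35, 28, 28, 28-day gaps.
Each is the final Wednesday of its month — November 29, 2034 is past the 28th, so '4th Wednesday' doesn't fit.
Last Wednesday of May 2035: May 30, 2035.
Last Wednesday of June 2035: June 27, 2035.
Last Wednesday of July 2035: July 25, 2035.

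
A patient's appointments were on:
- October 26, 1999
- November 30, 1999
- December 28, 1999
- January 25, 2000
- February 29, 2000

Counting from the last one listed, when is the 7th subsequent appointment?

September 26, 2000

These are Tuesdays with 35, 28, 28, 35-day gaps.
Each is the final Tuesday of its month — November 30, 1999 is past the 28th, so '4th Tuesday' doesn't fit.
March 2000 ends with Tuesday March 28, 2000.
Last Tuesday of April 2000: April 25, 2000.
May 2000 ends with Tuesday May 30, 2000.
Last Tuesday of June 2000: June 27, 2000.
Last Tuesday of July 2000: July 25, 2000.
August 2000 ends with Tuesday August 29, 2000.
Last Tuesday of September 2000: September 26, 2000.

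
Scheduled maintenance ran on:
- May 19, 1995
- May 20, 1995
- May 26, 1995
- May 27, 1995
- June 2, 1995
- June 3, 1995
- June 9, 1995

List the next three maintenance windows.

June 10, 1995; June 16, 1995; June 17, 1995

Every event lands on a Friday or Saturday (gaps cycle 1, 6, 1, 6, 1, 6).
So the schedule is: every Friday and Saturday.
Next Saturday: June 10, 1995.
Next Friday: June 16, 1995.
Next Saturday: June 17, 1995.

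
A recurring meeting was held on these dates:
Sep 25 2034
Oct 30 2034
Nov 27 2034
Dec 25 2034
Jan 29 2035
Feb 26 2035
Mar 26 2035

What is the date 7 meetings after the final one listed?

Every date is a Monday; gaps 35, 28, 28, 35, 28, 28 days.
Each is the last Monday of its month (at least one falls on the 29th or later, ruling out '4th Monday').
Last Monday of April 2035: Apr 30 2035.
May 2035 ends with Monday May 28 2035.
June 2035 ends with Monday Jun 25 2035.
July 2035 ends with Monday Jul 30 2035.
Last Monday of August 2035: Aug 27 2035.
Last Monday of September 2035: Sep 24 2035.
Last Monday of October 2035: Oct 29 2035.

Oct 29 2035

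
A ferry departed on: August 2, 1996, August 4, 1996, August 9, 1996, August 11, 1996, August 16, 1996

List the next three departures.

The gap pattern 2, 5, 2, 5 repeats every 2 events.
These are the Fridays and Sundays of each week.
The following Sunday is August 18, 1996.
Next Friday: August 23, 1996.
The following Sunday is August 25, 1996.

August 18, 1996; August 23, 1996; August 25, 1996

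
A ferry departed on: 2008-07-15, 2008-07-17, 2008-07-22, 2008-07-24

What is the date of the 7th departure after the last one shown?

2008-08-19

Gaps: 2, 5, 2 days — not constant, but cyclic with period 2.
The events fall on every Tuesday and Thursday.
The following Tuesday is 2008-07-29.
The following Thursday is 2008-07-31.
Next Tuesday: 2008-08-05.
The following Thursday is 2008-08-07.
The following Tuesday is 2008-08-12.
The following Thursday is 2008-08-14.
Next Tuesday: 2008-08-19.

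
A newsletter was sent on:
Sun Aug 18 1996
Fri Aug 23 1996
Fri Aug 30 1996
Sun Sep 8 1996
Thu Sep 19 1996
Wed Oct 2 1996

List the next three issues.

The spacing grows by 2 each time: 5, 7, 9, 11, 13 days.
Next gap: 15 days. Wed Oct 2 1996 + 15 days = Thu Oct 17 1996.
Next gap: 17 days. Thu Oct 17 1996 + 17 days = Sun Nov 3 1996.
Next gap: 19 days. Sun Nov 3 1996 + 19 days = Fri Nov 22 1996.

Thu Oct 17 1996, Sun Nov 3 1996, Fri Nov 22 1996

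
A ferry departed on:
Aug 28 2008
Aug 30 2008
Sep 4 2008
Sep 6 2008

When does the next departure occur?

Sep 11 2008

Every event lands on a Thursday or Saturday (gaps cycle 2, 5, 2).
So the schedule is: every Thursday and Saturday.
The following Thursday is Sep 11 2008.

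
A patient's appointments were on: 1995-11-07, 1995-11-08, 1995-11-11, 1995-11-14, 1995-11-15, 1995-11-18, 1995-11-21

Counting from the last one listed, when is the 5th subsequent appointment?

The gap pattern 1, 3, 3, 1, 3, 3 repeats every 3 events.
These are the Tuesdays, Wednesdays and Saturdays of each week.
Next Wednesday: 1995-11-22.
The following Saturday is 1995-11-25.
Next Tuesday: 1995-11-28.
The following Wednesday is 1995-11-29.
Next Saturday: 1995-12-02.

1995-12-02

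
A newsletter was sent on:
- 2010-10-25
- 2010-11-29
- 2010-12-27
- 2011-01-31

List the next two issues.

2011-02-28, 2011-03-28

These are Mondays with 35, 28, 35-day gaps.
Each is the final Monday of its month — 2010-11-29 is past the 28th, so '4th Monday' doesn't fit.
Last Monday of February 2011: 2011-02-28.
Last Monday of March 2011: 2011-03-28.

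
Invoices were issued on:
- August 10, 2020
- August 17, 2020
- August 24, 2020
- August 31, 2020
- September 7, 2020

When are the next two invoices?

September 14, 2020; September 21, 2020

Every event comes 7 days after the last (7, 7, 7, 7).
September 7, 2020 + 7 days = September 14, 2020.
September 14, 2020 + 7 days = September 21, 2020.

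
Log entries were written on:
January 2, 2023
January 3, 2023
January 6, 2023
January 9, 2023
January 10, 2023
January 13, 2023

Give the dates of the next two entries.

January 16, 2023; January 17, 2023

Every event lands on a Monday or Tuesday or Friday (gaps cycle 1, 3, 3, 1, 3).
So the schedule is: every Monday, Tuesday and Friday.
The following Monday is January 16, 2023.
Next Tuesday: January 17, 2023.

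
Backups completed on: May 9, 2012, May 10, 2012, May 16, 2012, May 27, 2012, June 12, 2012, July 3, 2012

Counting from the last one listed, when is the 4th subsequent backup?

November 14, 2012

Intervals are 1, 6, 11, 16, 21 days — an arithmetic progression with common difference 5.
Next gap: 26 days. July 3, 2012 + 26 days = July 29, 2012.
Next gap: 31 days. July 29, 2012 + 31 days = August 29, 2012.
Next gap: 36 days. August 29, 2012 + 36 days = October 4, 2012.
Next gap: 41 days. October 4, 2012 + 41 days = November 14, 2012.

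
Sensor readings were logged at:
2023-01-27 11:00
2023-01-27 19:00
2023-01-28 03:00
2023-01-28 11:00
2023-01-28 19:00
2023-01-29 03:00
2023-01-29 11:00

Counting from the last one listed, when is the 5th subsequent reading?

The interval is a steady 8 hours (8, 8, 8, 8, 8, 8).
2023-01-29 11:00 + 8 h = 2023-01-29 19:00.
2023-01-29 19:00 + 8 h = 2023-01-30 03:00.
2023-01-30 03:00 + 8 h = 2023-01-30 11:00.
2023-01-30 11:00 + 8 h = 2023-01-30 19:00.
2023-01-30 19:00 + 8 h = 2023-01-31 03:00.

2023-01-31 03:00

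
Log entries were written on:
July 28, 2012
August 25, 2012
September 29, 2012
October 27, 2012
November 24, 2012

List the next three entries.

All Saturdays; the gaps (28, 35, 28, 28) vary with month length.
This is the last Saturday of each month.
December 2012 ends with Saturday December 29, 2012.
January 2013 ends with Saturday January 26, 2013.
Last Saturday of February 2013: February 23, 2013.

December 29, 2012; January 26, 2013; February 23, 2013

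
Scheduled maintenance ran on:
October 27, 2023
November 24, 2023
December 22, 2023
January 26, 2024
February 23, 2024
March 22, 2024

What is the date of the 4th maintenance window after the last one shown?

July 26, 2024

All dates are Fridays, 28, 28, 35, 28, 28 days apart.
Specifically, the 4th Friday of each month.
4th Friday of April 2024: April 26, 2024.
May 2024 — 4th Friday is May 24, 2024.
4th Friday of June 2024: June 28, 2024.
July 2024 — 4th Friday is July 26, 2024.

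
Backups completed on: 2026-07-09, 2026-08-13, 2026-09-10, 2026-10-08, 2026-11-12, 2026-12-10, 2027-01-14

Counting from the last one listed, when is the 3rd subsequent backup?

Gaps: 35, 28, 28, 35, 28, 35 days — a mix of 28 and 35. Every date is a Thursday.
Each is the 2nd Thursday of its month.
2nd Thursday of February 2027: 2027-02-11.
2nd Thursday of March 2027: 2027-03-11.
April 2027 — 2nd Thursday is 2027-04-08.

2027-04-08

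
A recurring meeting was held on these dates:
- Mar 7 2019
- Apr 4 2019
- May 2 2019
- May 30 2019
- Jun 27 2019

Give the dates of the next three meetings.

The spacing is 28, 28, 28, 28 days — always 28 days.
Jun 27 2019 + 28 days = Jul 25 2019.
Jul 25 2019 + 28 days = Aug 22 2019.
Aug 22 2019 + 28 days = Sep 19 2019.

Jul 25 2019, Aug 22 2019, Sep 19 2019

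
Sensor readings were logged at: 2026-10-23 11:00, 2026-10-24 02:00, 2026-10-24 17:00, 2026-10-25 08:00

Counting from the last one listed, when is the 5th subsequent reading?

The interval is a steady 15 hours (15, 15, 15).
2026-10-25 08:00 + 15 h = 2026-10-25 23:00.
2026-10-25 23:00 + 15 h = 2026-10-26 14:00.
2026-10-26 14:00 + 15 h = 2026-10-27 05:00.
2026-10-27 05:00 + 15 h = 2026-10-27 20:00.
2026-10-27 20:00 + 15 h = 2026-10-28 11:00.

2026-10-28 11:00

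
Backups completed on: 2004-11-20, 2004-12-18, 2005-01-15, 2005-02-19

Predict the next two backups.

2005-03-19, 2005-04-16

Gaps: 28, 28, 35 days — a mix of 28 and 35. Every date is a Saturday.
Each is the 3rd Saturday of its month.
March 2005 — 3rd Saturday is 2005-03-19.
April 2005 — 3rd Saturday is 2005-04-16.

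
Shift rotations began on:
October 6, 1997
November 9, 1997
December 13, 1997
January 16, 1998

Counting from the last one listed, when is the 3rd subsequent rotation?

Every event comes 34 days after the last (34, 34, 34).
January 16, 1998 + 34 days = February 19, 1998.
February 19, 1998 + 34 days = March 25, 1998.
March 25, 1998 + 34 days = April 28, 1998.

April 28, 1998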